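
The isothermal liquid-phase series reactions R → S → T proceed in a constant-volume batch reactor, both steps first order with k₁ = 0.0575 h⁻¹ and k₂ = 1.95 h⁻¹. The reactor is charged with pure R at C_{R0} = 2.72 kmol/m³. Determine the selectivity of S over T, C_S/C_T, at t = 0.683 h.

1.22

The intermediate concentration in a first-order A→B→C sequence is C_S = k₁C_{R0}(e^(−k₁t) − e^(−k₂t))/(k₂−k₁).
e^(−k₁t) = e^(−0.0575×0.683) = e^(−0.03927) = 0.9615; e^(−k₂t) = e^(−1.332) = 0.2640.
C_S = 0.0575×2.72/(1.95−0.0575) × (0.9615−0.2640) = 0.08264×0.6975 = 0.05764 kmol/m³.
C_R = C_{R0}e^(−k₁t) = 2.615 kmol/m³, so C_T = C_{R0}−C_R−C_S = 0.04711 kmol/m³; C_S/C_T = 1.22.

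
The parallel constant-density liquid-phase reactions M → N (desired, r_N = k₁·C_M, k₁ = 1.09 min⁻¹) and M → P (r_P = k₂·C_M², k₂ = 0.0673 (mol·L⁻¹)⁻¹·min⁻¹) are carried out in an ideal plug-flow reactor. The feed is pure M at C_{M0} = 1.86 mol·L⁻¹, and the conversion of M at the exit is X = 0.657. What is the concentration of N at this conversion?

C_M = C_{M0}(1−X) = 0.6380 mol·L⁻¹.
Along a PFR/batch, dC_N/dC_M = −r_N/(r_N+r_P) = −k₁/(k₁+k₂·C_M).
Integrating from C_{M0} to C_M: C_N = (1.09/0.0673)·ln[(1.09+0.0673·1.86)/(1.09+0.0673·0.638)] = 16.20·ln(1.215/1.133) = 1.135 mol·L⁻¹.

1.13 mol·L⁻¹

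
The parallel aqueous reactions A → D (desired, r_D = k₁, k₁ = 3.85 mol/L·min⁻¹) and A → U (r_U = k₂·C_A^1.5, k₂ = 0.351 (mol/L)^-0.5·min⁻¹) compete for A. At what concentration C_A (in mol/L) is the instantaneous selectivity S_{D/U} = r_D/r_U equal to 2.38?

S_{D/U} = (k₁/k₂)·C_A^-1.5 ⇒ C_A = (S·k₂/k₁)^(1/(-1.5)).
= (2.38×0.351/3.85)^(-0.6667) = (0.2170)^(-0.6667) = 2.77 mol/L.

2.77 mol/L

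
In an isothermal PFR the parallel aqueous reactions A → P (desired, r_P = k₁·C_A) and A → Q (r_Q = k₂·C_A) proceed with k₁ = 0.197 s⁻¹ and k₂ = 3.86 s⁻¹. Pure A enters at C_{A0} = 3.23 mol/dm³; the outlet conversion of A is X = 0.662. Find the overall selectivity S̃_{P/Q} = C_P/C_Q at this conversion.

C_A = C_{A0}(1−X) = 1.092 mol/dm³.
Both paths are first order in A, so the instantaneous fraction to P is constant: dC_P/d(−C_A) = k₁/(k₁+k₂) = 0.04856.
C_P = 0.04856·(C_{A0}−C_A) = 0.04856×2.138 = 0.104 mol/dm³.
C_Q = (C_{A0}−C_A)−C_P = 2.034 mol/dm³; S̃_{P/Q} = 0.1038/2.034 = 0.0510.

0.0510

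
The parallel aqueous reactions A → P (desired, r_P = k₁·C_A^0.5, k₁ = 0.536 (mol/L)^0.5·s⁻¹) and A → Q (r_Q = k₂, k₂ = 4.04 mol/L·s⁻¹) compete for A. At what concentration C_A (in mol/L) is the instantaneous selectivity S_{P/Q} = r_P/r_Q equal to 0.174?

S_{P/Q} = (k₁/k₂)·C_A^0.5 ⇒ C_A = (S·k₂/k₁)^(2).
= (0.174×4.04/0.536)^(2) = (1.311)^(2) = 1.72 mol/L.

1.72 mol/L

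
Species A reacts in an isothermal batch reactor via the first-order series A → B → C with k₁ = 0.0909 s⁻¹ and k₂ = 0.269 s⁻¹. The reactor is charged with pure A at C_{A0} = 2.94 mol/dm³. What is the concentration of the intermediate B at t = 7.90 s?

0.553 mol/dm³

Solving the coupled first-order balances gives C_B(t) = [k₁/(k₂−k₁)]·C_{A0}·(e^(−k₁t) − e^(−k₂t)).
e^(−k₁t) = e^(−0.0909×7.90) = e^(−0.7181) = 0.4877; e^(−k₂t) = e^(−2.125) = 0.1194.
C_B = 0.0909×2.94/(0.269−0.0909) × (0.4877−0.1194) = 1.501×0.3683 = 0.5526 mol/dm³.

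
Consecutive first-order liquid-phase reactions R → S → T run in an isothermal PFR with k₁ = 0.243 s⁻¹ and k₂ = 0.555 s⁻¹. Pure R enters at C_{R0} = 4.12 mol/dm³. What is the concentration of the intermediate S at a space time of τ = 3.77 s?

Solving the coupled first-order balances gives C_S(τ) = [k₁/(k₂−k₁)]·C_{R0}·(e^(−k₁τ) − e^(−k₂τ)).
e^(−k₁τ) = e^(−0.243×3.77) = e^(−0.9161) = 0.4001; e^(−k₂τ) = e^(−2.092) = 0.1234.
C_S = 0.243×4.12/(0.555−0.243) × (0.4001−0.1234) = 3.209×0.2767 = 0.8878 mol/dm³.

0.888 mol/dm³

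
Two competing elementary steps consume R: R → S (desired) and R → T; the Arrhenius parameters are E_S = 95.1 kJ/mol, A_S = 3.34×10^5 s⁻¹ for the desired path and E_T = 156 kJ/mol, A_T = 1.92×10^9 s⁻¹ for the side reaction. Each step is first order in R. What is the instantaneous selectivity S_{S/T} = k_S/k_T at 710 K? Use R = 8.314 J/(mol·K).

5.26

Since both paths have the same order in R, the concentration cancels and S_{S/T} = k_S/k_T = (A_S/A_T)·exp[(E_T−E_S)/(RT)].
(E_T−E_S)/(RT) = (156−95.1)×10³/(8.314×710) = 60900/5903 = 10.32.
k_S/k_T = (3.34×10^5/1.92×10^9)·exp(10.32) = 1.740×10^-4 × 30239 = 5.26.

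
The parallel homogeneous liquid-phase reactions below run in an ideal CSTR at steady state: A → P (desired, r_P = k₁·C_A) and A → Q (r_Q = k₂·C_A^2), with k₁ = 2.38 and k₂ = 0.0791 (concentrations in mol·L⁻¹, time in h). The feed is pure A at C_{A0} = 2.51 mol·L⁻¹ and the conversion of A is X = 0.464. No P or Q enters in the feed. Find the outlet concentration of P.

Exit C_A = C_{A0}(1−X) = 2.51×0.536 = 1.345 mol·L⁻¹.
A CSTR operates uniformly at the exit composition, giving r_P = 3.202 and r_Q = 0.1432 (each k·C_A^n at C_A = 1.345).
Fraction of consumed A going to P: r_P/(r_P+r_Q) = 0.9572.
C_P = 0.9572·C_{A0}·X = 0.9572×2.51×0.464 = 1.11 mol·L⁻¹.

1.11 mol·L⁻¹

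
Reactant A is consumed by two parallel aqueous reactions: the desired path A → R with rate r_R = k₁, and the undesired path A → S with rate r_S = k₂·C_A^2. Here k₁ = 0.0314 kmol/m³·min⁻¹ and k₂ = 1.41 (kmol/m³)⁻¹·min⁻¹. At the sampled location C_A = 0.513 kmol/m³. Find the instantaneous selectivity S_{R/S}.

S_{R/S} = r_R/r_S = (k₁)/(k₂·C_A^2) = (k₁/k₂)·C_A^-2.
= (0.0314) / (1.41×0.5130^2) = 0.03140/0.3711 = 0.0846.
The undesired path is higher order in A, so low C_A (CSTR or dilute feed) favours R.

0.0846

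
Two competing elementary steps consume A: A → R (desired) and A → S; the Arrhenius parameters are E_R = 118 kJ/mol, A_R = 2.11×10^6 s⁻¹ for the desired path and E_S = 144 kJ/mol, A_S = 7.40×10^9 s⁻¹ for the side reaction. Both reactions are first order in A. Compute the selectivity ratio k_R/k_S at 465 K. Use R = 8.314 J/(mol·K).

0.238

k_R/k_S = (A_R/A_S)·exp[−(E_R−E_S)/(RT)] = (A_R/A_S)·exp[(E_S−E_R)/(RT)].
(E_S−E_R)/(RT) = (144−118)×10³/(8.314×465) = 26000/3866 = 6.725.
k_R/k_S = (2.11×10^6/7.40×10^9)·exp(6.725) = 2.851×10^-4 × 833.2 = 0.238.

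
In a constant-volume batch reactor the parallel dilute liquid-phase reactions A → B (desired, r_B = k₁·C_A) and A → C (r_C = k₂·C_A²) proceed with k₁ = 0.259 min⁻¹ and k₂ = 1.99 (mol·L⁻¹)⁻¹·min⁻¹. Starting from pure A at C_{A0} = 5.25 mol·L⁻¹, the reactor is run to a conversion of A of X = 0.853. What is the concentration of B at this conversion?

C_A = C_{A0}(1−X) = 0.7718 mol·L⁻¹.
Along a PFR/batch, dC_B/dC_A = −r_B/(r_B+r_C) = −k₁/(k₁+k₂·C_A).
Integrating from C_{A0} to C_A: C_B = (0.259/1.99)·ln[(0.259+1.99·5.25)/(0.259+1.99·0.772)] = 0.1302·ln(10.71/1.795) = 0.2324 mol·L⁻¹.

0.232 mol·L⁻¹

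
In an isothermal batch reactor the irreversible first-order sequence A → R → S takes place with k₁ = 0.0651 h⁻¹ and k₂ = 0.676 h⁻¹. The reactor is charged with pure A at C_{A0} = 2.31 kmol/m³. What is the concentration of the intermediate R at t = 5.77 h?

For first-order series with pure A initially, C_R(t) = k₁C_{A0}/(k₂−k₁)·(e^(−k₁t) − e^(−k₂t)).
e^(−k₁t) = e^(−0.0651×5.77) = e^(−0.3756) = 0.6869; e^(−k₂t) = e^(−3.901) = 0.02023.
C_R = 0.0651×2.31/(0.676−0.0651) × (0.6869−0.02023) = 0.2462×0.6666 = 0.1641 kmol/m³.

0.164 kmol/m³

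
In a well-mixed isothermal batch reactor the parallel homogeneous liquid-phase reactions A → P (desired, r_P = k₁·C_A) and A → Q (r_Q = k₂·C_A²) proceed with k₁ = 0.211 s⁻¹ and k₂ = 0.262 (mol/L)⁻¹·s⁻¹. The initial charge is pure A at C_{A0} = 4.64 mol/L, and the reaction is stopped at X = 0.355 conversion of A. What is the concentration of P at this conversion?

C_A = C_{A0}(1−X) = 2.993 mol/L.
Along a PFR/batch, dC_P/dC_A = −r_P/(r_P+r_Q) = −k₁/(k₁+k₂·C_A).
Integrating from C_{A0} to C_A: C_P = (0.211/0.262)·ln[(0.211+0.262·4.64)/(0.211+0.262·2.99)] = 0.8053·ln(1.427/0.9951) = 0.2901 mol/L.

0.290 mol/L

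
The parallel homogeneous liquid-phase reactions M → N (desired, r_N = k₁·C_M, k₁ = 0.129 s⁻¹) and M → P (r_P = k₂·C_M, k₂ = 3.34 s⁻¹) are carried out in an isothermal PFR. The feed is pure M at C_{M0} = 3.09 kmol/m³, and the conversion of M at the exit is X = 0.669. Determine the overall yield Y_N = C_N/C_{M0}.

0.0249

C_M = C_{M0}(1−X) = 1.023 kmol/m³.
Both paths are first order in M, so the instantaneous fraction to N is constant: dC_N/d(−C_M) = k₁/(k₁+k₂) = 0.03719.
C_N = 0.03719·(C_{M0}−C_M) = 0.03719×2.067 = 0.0769 kmol/m³.
Y_N = C_N/C_{M0} = 0.07687/3.09 = 0.0249.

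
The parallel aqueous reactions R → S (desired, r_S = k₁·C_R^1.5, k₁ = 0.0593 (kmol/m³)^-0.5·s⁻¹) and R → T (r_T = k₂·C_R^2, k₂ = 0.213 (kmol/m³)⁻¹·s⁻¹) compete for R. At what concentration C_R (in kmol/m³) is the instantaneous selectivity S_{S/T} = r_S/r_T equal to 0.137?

4.13 kmol/m³

S_{S/T} = (k₁/k₂)·C_R^-0.5 ⇒ C_R = (S·k₂/k₁)^(-2).
= (0.137×0.213/0.0593)^(-2) = (0.4921)^(-2) = 4.13 kmol/m³.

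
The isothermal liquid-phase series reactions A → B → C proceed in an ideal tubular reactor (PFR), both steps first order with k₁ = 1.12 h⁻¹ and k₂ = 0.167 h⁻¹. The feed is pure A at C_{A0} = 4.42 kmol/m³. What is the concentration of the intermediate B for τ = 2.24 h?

3.15 kmol/m³

The intermediate concentration in a first-order A→B→C sequence is C_B = k₁C_{A0}(e^(−k₁τ) − e^(−k₂τ))/(k₂−k₁).
e^(−k₁τ) = e^(−1.12×2.24) = e^(−2.509) = 0.08137; e^(−k₂τ) = e^(−0.3741) = 0.6879.
C_B = 1.12×4.42/(0.167−1.12) × (0.08137−0.6879) = (-5.195)×(-0.6066) = 3.151 kmol/m³.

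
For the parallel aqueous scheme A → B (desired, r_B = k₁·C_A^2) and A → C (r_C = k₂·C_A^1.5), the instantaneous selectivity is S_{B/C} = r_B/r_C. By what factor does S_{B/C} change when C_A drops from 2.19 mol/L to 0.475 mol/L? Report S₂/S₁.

S_{B/C} = (k₁/k₂)·C_A^0.5, so S₂/S₁ = (C_{A,2}/C_{A,1})^0.5.
= (0.475/2.19)^0.5 = (0.2169)^0.5 = 0.466.

0.466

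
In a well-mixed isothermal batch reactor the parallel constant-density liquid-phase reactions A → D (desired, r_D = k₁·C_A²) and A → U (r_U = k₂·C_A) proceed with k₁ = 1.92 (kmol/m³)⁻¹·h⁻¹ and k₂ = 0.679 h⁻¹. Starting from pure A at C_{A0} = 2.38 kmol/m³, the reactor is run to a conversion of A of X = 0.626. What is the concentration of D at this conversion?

1.21 kmol/m³

C_A = C_{A0}(1−X) = 0.8901 kmol/m³.
Along a PFR/batch, dC_U/dC_A = −r_U/(r_D+r_U) = −k₂/(k₂+k₁·C_A).
Integrating from C_{A0} to C_A: C_U = (0.679/1.92)·ln[(0.679+1.92·2.38)/(0.679+1.92·0.890)] = 0.3536·ln(5.249/2.388) = 0.2785 kmol/m³.
Then C_D = (C_{A0}−C_A) − C_U = 1.490 − 0.2785 = 1.211 kmol/m³.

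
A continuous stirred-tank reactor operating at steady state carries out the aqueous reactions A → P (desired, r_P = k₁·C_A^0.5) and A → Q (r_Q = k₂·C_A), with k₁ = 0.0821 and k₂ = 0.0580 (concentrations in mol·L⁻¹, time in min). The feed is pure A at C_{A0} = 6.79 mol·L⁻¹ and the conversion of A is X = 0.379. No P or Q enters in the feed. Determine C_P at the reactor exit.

Exit C_A = C_{A0}(1−X) = 6.79×0.621 = 4.217 mol·L⁻¹.
A CSTR operates uniformly at the exit composition, giving r_P = 0.1686 and r_Q = 0.2446 (each k·C_A^n at C_A = 4.217).
Fraction of consumed A going to P: r_P/(r_P+r_Q) = 0.4081.
C_P = 0.4081·C_{A0}·X = 0.4081×6.79×0.379 = 1.05 mol·L⁻¹.

1.05 mol·L⁻¹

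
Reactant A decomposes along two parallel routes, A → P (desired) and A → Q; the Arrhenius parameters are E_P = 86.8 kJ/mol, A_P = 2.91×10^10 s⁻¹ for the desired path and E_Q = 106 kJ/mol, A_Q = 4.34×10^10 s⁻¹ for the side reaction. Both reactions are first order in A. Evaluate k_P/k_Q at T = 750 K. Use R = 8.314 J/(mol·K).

k_P/k_Q = (A_P/A_Q)·exp[−(E_P−E_Q)/(RT)] = (A_P/A_Q)·exp[(E_Q−E_P)/(RT)].
(E_Q−E_P)/(RT) = (106−86.8)×10³/(8.314×750) = 19200/6236 = 3.079.
k_P/k_Q = (2.91×10^10/4.34×10^10)·exp(3.079) = 0.6705 × 21.74 = 14.6.

14.6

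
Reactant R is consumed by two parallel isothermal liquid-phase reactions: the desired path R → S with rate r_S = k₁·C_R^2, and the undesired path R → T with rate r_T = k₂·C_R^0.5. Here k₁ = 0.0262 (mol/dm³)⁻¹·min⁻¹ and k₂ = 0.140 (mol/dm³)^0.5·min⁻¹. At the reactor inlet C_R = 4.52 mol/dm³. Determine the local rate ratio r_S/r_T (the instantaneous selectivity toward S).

1.80

S_{S/T} = r_S/r_T = (k₁·C_R^2)/(k₂·C_R^0.5) = (k₁/k₂)·C_R^1.5.
= (0.0262×4.520^2) / (0.140×4.520^0.5) = 0.5353/0.2976 = 1.80.
Since the desired path is higher order in R, keeping C_R high (PFR or concentrated feed) favours S.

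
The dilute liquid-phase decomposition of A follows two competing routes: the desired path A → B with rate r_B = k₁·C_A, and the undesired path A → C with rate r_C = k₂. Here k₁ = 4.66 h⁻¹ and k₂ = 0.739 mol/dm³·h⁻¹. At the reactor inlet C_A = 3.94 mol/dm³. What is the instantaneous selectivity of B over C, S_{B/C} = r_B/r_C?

24.8

S_{B/C} = r_B/r_C = (k₁·C_A)/(k₂) = (k₁/k₂)·C_A.
= (4.66×3.940) / (0.739) = 18.36/0.7390 = 24.8.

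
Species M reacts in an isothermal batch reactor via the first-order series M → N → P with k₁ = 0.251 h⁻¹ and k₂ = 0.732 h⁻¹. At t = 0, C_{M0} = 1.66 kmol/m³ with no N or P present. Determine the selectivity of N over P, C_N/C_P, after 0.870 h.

2.72

The intermediate concentration in a first-order A→B→C sequence is C_N = k₁C_{M0}(e^(−k₁t) − e^(−k₂t))/(k₂−k₁).
e^(−k₁t) = e^(−0.251×0.870) = e^(−0.2184) = 0.8038; e^(−k₂t) = e^(−0.6368) = 0.5290.
C_N = 0.251×1.66/(0.732−0.251) × (0.8038−0.5290) = 0.8662×0.2749 = 0.2381 kmol/m³.
C_M = C_{M0}e^(−k₁t) = 1.334 kmol/m³, so C_P = C_{M0}−C_M−C_N = 0.08755 kmol/m³; C_N/C_P = 2.72.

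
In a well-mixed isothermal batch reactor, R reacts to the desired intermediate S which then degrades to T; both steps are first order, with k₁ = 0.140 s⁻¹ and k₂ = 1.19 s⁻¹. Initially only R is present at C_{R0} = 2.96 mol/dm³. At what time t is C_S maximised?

Setting dC_S/dt = 0 gives t_opt = ln(k₂/k₁)/(k₂−k₁).
= ln(1.19/0.140)/(1.19−0.140) = ln(8.500)/1.050 = 2.140/1.050 = 2.04 s.

2.04 s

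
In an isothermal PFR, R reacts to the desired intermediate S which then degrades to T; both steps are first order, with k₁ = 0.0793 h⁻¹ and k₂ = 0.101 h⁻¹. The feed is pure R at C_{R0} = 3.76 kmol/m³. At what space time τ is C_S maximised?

For first-order series the maximum of C_S occurs at τ_opt = ln(k₂/k₁)/(k₂−k₁).
= ln(0.101/0.0793)/(0.101−0.0793) = ln(1.274)/0.02170 = 0.2419/0.02170 = 11.1 h.

11.1 h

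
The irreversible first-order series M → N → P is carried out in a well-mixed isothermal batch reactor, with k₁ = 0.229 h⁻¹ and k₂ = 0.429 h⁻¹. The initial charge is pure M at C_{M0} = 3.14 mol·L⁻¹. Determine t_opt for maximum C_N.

Setting dC_N/dt = 0 gives t_opt = ln(k₂/k₁)/(k₂−k₁).
= ln(0.429/0.229)/(0.429−0.229) = ln(1.873)/0.2000 = 0.6277/0.2000 = 3.14 h.

3.14 h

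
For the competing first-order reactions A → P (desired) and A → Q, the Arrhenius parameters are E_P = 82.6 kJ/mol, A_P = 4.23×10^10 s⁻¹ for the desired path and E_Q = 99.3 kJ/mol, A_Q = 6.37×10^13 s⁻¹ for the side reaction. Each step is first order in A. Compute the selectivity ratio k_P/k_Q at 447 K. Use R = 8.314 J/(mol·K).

0.0594

Since both paths have the same order in A, the concentration cancels and S_{P/Q} = k_P/k_Q = (A_P/A_Q)·exp[(E_Q−E_P)/(RT)].
(E_Q−E_P)/(RT) = (99.3−82.6)×10³/(8.314×447) = 16700/3716 = 4.494.
k_P/k_Q = (4.23×10^10/6.37×10^13)·exp(4.494) = 6.641×10^-4 × 89.45 = 0.0594.
Since E_P < E_Q, lowering the temperature improves selectivity toward P.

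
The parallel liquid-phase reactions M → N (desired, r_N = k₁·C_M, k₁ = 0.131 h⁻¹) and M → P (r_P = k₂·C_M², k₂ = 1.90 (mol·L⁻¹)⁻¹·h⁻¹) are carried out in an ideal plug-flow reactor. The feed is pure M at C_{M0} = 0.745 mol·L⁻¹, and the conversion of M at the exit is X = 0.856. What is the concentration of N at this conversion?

C_M = C_{M0}(1−X) = 0.1073 mol·L⁻¹.
Along a PFR/batch, dC_N/dC_M = −r_N/(r_N+r_P) = −k₁/(k₁+k₂·C_M).
Integrating from C_{M0} to C_M: C_N = (0.131/1.90)·ln[(0.131+1.90·0.745)/(0.131+1.90·0.107)] = 0.06895·ln(1.546/0.3348) = 0.1055 mol·L⁻¹.

0.105 mol·L⁻¹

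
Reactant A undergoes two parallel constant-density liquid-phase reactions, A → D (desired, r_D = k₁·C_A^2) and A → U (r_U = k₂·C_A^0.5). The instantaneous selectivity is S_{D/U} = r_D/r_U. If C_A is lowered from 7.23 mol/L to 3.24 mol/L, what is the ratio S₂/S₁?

0.300

S_{D/U} = (k₁/k₂)·C_A^1.5, so S₂/S₁ = (C_{A,2}/C_{A,1})^1.5.
= (3.24/7.23)^1.5 = (0.4481)^1.5 = 0.300.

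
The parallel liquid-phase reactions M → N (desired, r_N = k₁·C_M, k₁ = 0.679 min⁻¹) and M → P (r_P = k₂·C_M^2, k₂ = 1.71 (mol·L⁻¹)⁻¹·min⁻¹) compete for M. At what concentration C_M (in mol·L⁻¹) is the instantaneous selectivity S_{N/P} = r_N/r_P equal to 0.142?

2.80 mol·L⁻¹

S_{N/P} = (k₁/k₂)·C_M⁻¹ ⇒ C_M = (S·k₂/k₁)^(-1).
= (0.142×1.71/0.679)^(-1) = (0.3576)^(-1) = 2.80 mol·L⁻¹.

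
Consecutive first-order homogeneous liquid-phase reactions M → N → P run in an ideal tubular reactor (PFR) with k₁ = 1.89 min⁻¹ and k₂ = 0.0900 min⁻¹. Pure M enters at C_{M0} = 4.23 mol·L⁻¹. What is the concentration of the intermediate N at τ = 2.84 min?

3.42 mol·L⁻¹

The intermediate concentration in a first-order A→B→C sequence is C_N = k₁C_{M0}(e^(−k₁τ) − e^(−k₂τ))/(k₂−k₁).
e^(−k₁τ) = e^(−1.89×2.84) = e^(−5.368) = 0.004665; e^(−k₂τ) = e^(−0.2556) = 0.7745.
C_N = 1.89×4.23/(0.0900−1.89) × (0.004665−0.7745) = (-4.442)×(-0.7698) = 3.419 mol·L⁻¹.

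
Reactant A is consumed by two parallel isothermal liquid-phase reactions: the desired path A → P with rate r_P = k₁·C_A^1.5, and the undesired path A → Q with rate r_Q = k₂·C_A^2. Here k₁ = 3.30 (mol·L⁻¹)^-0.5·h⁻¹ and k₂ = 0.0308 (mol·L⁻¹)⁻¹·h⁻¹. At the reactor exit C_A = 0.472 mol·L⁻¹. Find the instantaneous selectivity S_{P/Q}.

S_{P/Q} = r_P/r_Q = (k₁·C_A^1.5)/(k₂·C_A^2) = (k₁/k₂)·C_A^-0.5.
= (3.30×0.4720^1.5) / (0.0308×0.4720^2) = 1.070/0.006862 = 156.

156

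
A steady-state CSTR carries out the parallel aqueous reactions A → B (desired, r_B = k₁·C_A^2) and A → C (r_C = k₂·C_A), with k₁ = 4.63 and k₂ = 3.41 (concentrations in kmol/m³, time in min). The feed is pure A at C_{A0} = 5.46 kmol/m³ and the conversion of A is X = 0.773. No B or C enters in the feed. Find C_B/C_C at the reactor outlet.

1.68

Exit C_A = C_{A0}(1−X) = 5.46×0.227 = 1.239 kmol/m³.
Rates in a CSTR are evaluated at the outlet concentration: r_B = 4.63×1.239^2 = 7.112, r_C = 3.41×1.239 = 4.226.
Overall selectivity = C_B/C_C = r_Bτ/(r_Cτ) = r_B/r_C = 1.68.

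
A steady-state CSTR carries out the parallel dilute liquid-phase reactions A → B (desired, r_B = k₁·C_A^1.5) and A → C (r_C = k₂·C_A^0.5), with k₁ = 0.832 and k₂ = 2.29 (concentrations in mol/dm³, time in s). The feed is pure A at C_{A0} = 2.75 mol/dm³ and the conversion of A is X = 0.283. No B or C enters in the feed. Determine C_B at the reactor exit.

0.325 mol/dm³

Exit C_A = C_{A0}(1−X) = 2.75×0.717 = 1.972 mol/dm³.
A CSTR operates uniformly at the exit composition, giving r_B = 2.304 and r_C = 3.216 (each k·C_A^n at C_A = 1.972).
Fraction of consumed A going to B: r_B/(r_B+r_C) = 0.4174.
C_B = 0.4174·C_{A0}·X = 0.4174×2.75×0.283 = 0.325 mol/dm³.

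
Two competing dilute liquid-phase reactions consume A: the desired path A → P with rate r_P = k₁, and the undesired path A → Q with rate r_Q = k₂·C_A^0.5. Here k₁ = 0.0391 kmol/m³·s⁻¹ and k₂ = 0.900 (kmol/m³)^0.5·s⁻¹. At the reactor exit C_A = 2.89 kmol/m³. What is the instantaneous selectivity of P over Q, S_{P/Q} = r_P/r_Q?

0.0256

S_{P/Q} = r_P/r_Q = (k₁)/(k₂·C_A^0.5) = (k₁/k₂)·C_A^-0.5.
= (0.0391) / (0.900×2.890^0.5) = 0.03910/1.530 = 0.0256.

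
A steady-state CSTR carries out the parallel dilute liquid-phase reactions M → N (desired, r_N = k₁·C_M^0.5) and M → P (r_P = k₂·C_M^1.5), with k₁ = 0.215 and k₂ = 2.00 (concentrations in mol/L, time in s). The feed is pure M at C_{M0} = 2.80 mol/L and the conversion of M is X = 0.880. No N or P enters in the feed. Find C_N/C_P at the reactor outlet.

0.320

Exit C_M = C_{M0}(1−X) = 2.80×0.120 = 0.3360 mol/L.
A CSTR operates uniformly at the exit composition, giving r_N = 0.1246 and r_P = 0.3895 (each k·C_M^n at C_M = 0.3360).
Overall selectivity = C_N/C_P = r_Nτ/(r_Pτ) = r_N/r_P = 0.320.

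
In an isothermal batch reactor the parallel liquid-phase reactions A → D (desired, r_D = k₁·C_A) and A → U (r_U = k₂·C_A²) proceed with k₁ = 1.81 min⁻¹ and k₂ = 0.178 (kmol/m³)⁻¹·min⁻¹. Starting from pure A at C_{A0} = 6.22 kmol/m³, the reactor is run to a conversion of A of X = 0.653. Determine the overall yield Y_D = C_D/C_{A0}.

C_A = C_{A0}(1−X) = 2.158 kmol/m³.
Along a PFR/batch, dC_D/dC_A = −r_D/(r_D+r_U) = −k₁/(k₁+k₂·C_A).
Integrating from C_{A0} to C_A: C_D = (1.81/0.178)·ln[(1.81+0.178·6.22)/(1.81+0.178·2.16)] = 10.17·ln(2.917/2.194) = 2.896 kmol/m³.
Y_D = C_D/C_{A0} = 2.896/6.22 = 0.466.

0.466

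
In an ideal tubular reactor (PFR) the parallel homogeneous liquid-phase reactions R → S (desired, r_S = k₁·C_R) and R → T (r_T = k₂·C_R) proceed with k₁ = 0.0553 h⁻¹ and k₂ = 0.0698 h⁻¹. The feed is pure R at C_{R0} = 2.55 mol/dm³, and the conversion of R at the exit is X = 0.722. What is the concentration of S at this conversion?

C_R = C_{R0}(1−X) = 0.7089 mol/dm³.
Both paths are first order in R, so the instantaneous fraction to S is constant: dC_S/d(−C_R) = k₁/(k₁+k₂) = 0.4420.
C_S = 0.4420·(C_{R0}−C_R) = 0.4420×1.841 = 0.814 mol/dm³.

0.814 mol/dm³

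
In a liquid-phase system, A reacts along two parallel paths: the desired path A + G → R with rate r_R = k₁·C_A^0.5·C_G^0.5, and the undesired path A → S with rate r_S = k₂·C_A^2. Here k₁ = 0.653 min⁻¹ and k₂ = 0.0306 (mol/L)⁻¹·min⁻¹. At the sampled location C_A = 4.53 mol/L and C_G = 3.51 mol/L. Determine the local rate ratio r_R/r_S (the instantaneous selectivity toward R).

4.15

S_{R/S} = r_R/r_S = (k₁·C_A^0.5·C_G^0.5)/(k₂·C_A^2) = (k₁/k₂)·C_A^-1.5·C_G^0.5.
= (0.653×4.530^0.5×3.510^0.5) / (0.0306×4.530^2) = 2.604/0.6279 = 4.15.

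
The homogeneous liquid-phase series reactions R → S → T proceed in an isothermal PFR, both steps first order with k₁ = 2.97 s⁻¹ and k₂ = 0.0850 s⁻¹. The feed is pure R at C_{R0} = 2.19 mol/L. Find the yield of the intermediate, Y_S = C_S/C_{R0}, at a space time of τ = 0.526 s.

For first-order series with pure R initially, C_S(τ) = k₁C_{R0}/(k₂−k₁)·(e^(−k₁τ) − e^(−k₂τ)).
e^(−k₁τ) = e^(−2.97×0.526) = e^(−1.562) = 0.2097; e^(−k₂τ) = e^(−0.04471) = 0.9563.
C_S = 2.97×2.19/(0.0850−2.97) × (0.2097−0.9563) = (-2.255)×(-0.7466) = 1.683 mol/L.
Y_S = C_S/C_{R0} = 1.683/2.19 = 0.769.

0.769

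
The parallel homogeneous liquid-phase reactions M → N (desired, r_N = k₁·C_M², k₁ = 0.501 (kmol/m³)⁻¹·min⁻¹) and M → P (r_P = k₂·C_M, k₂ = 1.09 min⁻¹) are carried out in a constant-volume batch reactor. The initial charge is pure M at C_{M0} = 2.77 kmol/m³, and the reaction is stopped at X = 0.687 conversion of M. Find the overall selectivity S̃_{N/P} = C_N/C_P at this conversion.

C_M = C_{M0}(1−X) = 0.8670 kmol/m³.
Along a PFR/batch, dC_P/dC_M = −r_P/(r_N+r_P) = −k₂/(k₂+k₁·C_M).
Integrating from C_{M0} to C_M: C_P = (1.09/0.501)·ln[(1.09+0.501·2.77)/(1.09+0.501·0.867)] = 2.176·ln(2.478/1.524) = 1.057 kmol/m³.
Then C_N = (C_{M0}−C_M) − C_P = 1.903 − 1.057 = 0.8461 kmol/m³.
S̃_{N/P} = C_N/C_P = 0.8461/1.057 = 0.801.

0.801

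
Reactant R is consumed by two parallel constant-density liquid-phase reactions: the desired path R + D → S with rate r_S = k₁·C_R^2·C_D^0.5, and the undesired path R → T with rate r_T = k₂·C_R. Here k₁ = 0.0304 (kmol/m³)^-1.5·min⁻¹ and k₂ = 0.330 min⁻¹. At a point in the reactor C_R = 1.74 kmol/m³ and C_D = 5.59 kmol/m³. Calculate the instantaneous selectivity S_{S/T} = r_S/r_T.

0.379

S_{S/T} = r_S/r_T = (k₁·C_R^2·C_D^0.5)/(k₂·C_R) = (k₁/k₂)·C_R·C_D^0.5.
= (0.0304×1.740^2×5.590^0.5) / (0.330×1.740) = 0.2176/0.5742 = 0.379.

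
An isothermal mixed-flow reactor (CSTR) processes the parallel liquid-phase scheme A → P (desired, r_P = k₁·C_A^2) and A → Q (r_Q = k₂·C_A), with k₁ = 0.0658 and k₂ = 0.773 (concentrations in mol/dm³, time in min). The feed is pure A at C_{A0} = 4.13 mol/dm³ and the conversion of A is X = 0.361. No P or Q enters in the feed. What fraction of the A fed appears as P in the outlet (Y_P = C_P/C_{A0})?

0.0662

Exit C_A = C_{A0}(1−X) = 4.13×0.639 = 2.639 mol/dm³.
In a CSTR the entire volume is at exit conditions, so r_P = 0.0658×2.639^2 = 0.4583 and r_Q = 0.773×2.639 = 2.040.
Fraction of consumed A going to P: r_P/(r_P+r_Q) = 0.1834.
C_P = 0.1834·C_{A0}·X = 0.1834×4.13×0.361 = 0.273 mol/dm³; Y_P = C_P/C_{A0} = 0.0662.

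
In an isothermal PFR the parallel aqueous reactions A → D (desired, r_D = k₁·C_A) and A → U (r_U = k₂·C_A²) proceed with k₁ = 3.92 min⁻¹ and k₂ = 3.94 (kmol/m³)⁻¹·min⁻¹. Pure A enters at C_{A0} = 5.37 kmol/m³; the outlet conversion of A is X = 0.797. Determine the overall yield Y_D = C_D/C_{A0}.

0.207

C_A = C_{A0}(1−X) = 1.090 kmol/m³.
Along a PFR/batch, dC_D/dC_A = −r_D/(r_D+r_U) = −k₁/(k₁+k₂·C_A).
Integrating from C_{A0} to C_A: C_D = (3.92/3.94)·ln[(3.92+3.94·5.37)/(3.92+3.94·1.09)] = 0.9949·ln(25.08/8.215) = 1.110 kmol/m³.
Y_D = C_D/C_{A0} = 1.110/5.37 = 0.207.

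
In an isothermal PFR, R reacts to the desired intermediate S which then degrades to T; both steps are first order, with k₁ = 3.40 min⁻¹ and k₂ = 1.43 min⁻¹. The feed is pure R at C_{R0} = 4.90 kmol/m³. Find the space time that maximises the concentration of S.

0.440 min

For first-order series the maximum of C_S occurs at τ_opt = ln(k₂/k₁)/(k₂−k₁).
= ln(1.43/3.40)/(1.43−3.40) = ln(0.4206)/-1.970 = -0.8661/-1.970 = 0.440 min.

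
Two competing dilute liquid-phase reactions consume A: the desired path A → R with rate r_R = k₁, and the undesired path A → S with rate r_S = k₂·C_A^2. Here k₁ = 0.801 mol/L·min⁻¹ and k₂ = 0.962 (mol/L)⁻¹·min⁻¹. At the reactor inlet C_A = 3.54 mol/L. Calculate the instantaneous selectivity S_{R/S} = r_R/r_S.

S_{R/S} = r_R/r_S = (k₁)/(k₂·C_A^2) = (k₁/k₂)·C_A^-2.
= (0.801) / (0.962×3.540^2) = 0.8010/12.06 = 0.0664.
The undesired path is higher order in A, so low C_A (CSTR or dilute feed) favours R.

0.0664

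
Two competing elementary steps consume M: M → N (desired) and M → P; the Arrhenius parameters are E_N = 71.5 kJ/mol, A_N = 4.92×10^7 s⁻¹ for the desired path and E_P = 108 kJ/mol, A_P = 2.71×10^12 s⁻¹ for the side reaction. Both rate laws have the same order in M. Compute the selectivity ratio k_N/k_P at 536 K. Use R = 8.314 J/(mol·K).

With equal orders, S_{N/P} = k_N/k_P = (A_N/A_P)·exp[(E_P−E_N)/(RT)].
(E_P−E_N)/(RT) = (108−71.5)×10³/(8.314×536) = 36500/4456 = 8.191.
k_N/k_P = (4.92×10^7/2.71×10^12)·exp(8.191) = 1.815×10^-5 × 3607 = 0.0655.

0.0655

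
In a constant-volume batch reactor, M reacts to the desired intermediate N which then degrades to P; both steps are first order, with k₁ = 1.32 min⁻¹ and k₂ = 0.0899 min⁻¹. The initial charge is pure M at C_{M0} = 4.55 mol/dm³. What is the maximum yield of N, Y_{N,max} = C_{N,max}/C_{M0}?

0.822

For a first-order series the maximum intermediate yield is C_{N,max}/C_{M0} = (k₁/k₂)^[k₂/(k₂−k₁)].
= (1.32/0.0899)^(0.0899/(0.0899−1.32)) = (14.68)^(-0.07308) = 0.8217.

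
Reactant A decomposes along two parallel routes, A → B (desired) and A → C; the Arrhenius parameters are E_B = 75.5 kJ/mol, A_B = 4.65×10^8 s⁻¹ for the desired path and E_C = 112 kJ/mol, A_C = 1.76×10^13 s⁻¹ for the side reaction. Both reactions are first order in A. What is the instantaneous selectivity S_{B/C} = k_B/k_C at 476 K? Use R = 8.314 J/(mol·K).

0.268

k_B/k_C = (A_B/A_C)·exp[−(E_B−E_C)/(RT)] = (A_B/A_C)·exp[(E_C−E_B)/(RT)].
(E_C−E_B)/(RT) = (112−75.5)×10³/(8.314×476) = 36500/3957 = 9.223.
k_B/k_C = (4.65×10^8/1.76×10^13)·exp(9.223) = 2.642×10^-5 × 10128 = 0.268.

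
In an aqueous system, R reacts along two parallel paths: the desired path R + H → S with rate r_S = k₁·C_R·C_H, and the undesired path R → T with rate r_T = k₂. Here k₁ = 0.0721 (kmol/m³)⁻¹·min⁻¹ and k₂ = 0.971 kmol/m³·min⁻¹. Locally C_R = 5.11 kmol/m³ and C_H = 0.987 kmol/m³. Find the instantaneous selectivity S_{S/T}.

0.375

S_{S/T} = r_S/r_T = (k₁·C_R·C_H)/(k₂) = (k₁/k₂)·C_R·C_H.
= (0.0721×5.110×0.9870) / (0.971) = 0.3636/0.9710 = 0.375.
Since the desired path is higher order in R, keeping C_R high (PFR or concentrated feed) favours S.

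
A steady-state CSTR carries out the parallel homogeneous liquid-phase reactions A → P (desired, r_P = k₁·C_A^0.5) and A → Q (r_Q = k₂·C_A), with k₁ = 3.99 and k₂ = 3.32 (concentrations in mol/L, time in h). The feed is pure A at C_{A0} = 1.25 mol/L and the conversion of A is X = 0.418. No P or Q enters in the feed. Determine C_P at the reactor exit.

0.306 mol/L

Exit C_A = C_{A0}(1−X) = 1.25×0.582 = 0.7275 mol/L.
A CSTR operates uniformly at the exit composition, giving r_P = 3.403 and r_Q = 2.415 (each k·C_A^n at C_A = 0.7275).
Fraction of consumed A going to P: r_P/(r_P+r_Q) = 0.5849.
C_P = 0.5849·C_{A0}·X = 0.5849×1.25×0.418 = 0.306 mol/L.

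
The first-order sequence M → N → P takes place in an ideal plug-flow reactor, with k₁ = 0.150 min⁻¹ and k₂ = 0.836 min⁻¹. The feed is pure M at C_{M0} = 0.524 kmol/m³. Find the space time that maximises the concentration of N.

The intermediate peaks when r₁ = r₂, i.e. k₁e^(−k₁τ) = k₂e^(−k₂τ), giving τ_opt = ln(k₂/k₁)/(k₂−k₁).
= ln(0.836/0.150)/(0.836−0.150) = ln(5.573)/0.6860 = 1.718/0.6860 = 2.50 min.

2.50 min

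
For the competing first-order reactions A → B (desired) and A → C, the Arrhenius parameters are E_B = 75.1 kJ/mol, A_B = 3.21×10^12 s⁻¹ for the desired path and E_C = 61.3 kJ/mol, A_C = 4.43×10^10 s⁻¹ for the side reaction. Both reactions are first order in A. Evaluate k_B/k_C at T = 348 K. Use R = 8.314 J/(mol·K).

k_B/k_C = (A_B/A_C)·exp[−(E_B−E_C)/(RT)] = (A_B/A_C)·exp[(E_C−E_B)/(RT)].
(E_C−E_B)/(RT) = (61.3−75.1)×10³/(8.314×348) = -13800/2893 = -4.770.
k_B/k_C = (3.21×10^12/4.43×10^10)·exp(-4.770) = 72.46 × 0.008483 = 0.615.

0.615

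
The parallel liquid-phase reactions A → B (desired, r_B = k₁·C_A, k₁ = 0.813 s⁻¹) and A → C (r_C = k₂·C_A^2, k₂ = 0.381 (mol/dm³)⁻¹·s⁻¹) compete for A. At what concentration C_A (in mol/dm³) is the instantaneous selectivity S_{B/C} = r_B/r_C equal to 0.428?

S_{B/C} = (k₁/k₂)·C_A⁻¹ ⇒ C_A = (S·k₂/k₁)^(-1).
= (0.428×0.381/0.813)^(-1) = (0.2006)^(-1) = 4.99 mol/dm³.

4.99 mol/dm³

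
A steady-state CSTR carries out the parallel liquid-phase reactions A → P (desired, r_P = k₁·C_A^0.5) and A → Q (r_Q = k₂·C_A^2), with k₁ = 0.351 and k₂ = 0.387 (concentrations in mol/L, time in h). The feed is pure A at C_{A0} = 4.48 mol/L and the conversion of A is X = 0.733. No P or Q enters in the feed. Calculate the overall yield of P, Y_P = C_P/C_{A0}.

Exit C_A = C_{A0}(1−X) = 4.48×0.267 = 1.196 mol/L.
In a CSTR the entire volume is at exit conditions, so r_P = 0.351×1.196^0.5 = 0.3839 and r_Q = 0.387×1.196^2 = 0.5537.
Fraction of consumed A going to P: r_P/(r_P+r_Q) = 0.4094.
C_P = 0.4094·C_{A0}·X = 0.4094×4.48×0.733 = 1.34 mol/L; Y_P = C_P/C_{A0} = 0.300.

0.300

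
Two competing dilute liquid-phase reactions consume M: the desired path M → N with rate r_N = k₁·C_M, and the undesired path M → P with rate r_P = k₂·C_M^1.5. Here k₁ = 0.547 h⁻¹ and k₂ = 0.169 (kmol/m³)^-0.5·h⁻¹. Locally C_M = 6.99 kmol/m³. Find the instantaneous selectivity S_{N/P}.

S_{N/P} = r_N/r_P = (k₁·C_M)/(k₂·C_M^1.5) = (k₁/k₂)·C_M^-0.5.
= (0.547×6.990) / (0.169×6.990^1.5) = 3.824/3.123 = 1.22.

1.22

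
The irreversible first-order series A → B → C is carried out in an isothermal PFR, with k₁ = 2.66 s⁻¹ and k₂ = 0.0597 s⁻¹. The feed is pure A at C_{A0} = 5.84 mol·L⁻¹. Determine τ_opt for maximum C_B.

For first-order series the maximum of C_B occurs at τ_opt = ln(k₂/k₁)/(k₂−k₁).
= ln(0.0597/2.66)/(0.0597−2.66) = ln(0.02244)/-2.600 = -3.797/-2.600 = 1.46 s.

1.46 s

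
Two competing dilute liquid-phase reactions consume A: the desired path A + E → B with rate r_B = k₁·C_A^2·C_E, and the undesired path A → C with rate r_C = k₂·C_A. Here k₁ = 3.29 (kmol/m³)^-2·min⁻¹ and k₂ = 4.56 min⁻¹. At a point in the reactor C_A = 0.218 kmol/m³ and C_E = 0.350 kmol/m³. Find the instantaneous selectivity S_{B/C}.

0.0550

S_{B/C} = r_B/r_C = (k₁·C_A^2·C_E)/(k₂·C_A) = (k₁/k₂)·C_A·C_E.
= (3.29×0.2180^2×0.3500) / (4.56×0.2180) = 0.05472/0.9941 = 0.0550.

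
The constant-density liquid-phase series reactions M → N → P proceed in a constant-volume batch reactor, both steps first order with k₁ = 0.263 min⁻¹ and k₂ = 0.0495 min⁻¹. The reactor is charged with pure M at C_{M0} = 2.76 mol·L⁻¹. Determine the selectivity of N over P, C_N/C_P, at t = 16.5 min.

1.15

For first-order series with pure M initially, C_N(t) = k₁C_{M0}/(k₂−k₁)·(e^(−k₁t) − e^(−k₂t)).
e^(−k₁t) = e^(−0.263×16.5) = e^(−4.340) = 0.01304; e^(−k₂t) = e^(−0.8168) = 0.4419.
C_N = 0.263×2.76/(0.0495−0.263) × (0.01304−0.4419) = (-3.400)×(-0.4288) = 1.458 mol·L⁻¹.
C_M = C_{M0}e^(−k₁t) = 0.03600 mol·L⁻¹, so C_P = C_{M0}−C_M−C_N = 1.266 mol·L⁻¹; C_N/C_P = 1.15.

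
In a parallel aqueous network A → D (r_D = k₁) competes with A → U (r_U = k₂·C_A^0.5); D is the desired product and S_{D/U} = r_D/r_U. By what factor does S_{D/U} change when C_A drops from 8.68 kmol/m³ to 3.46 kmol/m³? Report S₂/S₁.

S_{D/U} = (k₁/k₂)·C_A^-0.5, so S₂/S₁ = (C_{A,2}/C_{A,1})^-0.5.
= (3.46/8.68)^(-0.5) = (0.3986)^(-0.5) = 1.58.

1.58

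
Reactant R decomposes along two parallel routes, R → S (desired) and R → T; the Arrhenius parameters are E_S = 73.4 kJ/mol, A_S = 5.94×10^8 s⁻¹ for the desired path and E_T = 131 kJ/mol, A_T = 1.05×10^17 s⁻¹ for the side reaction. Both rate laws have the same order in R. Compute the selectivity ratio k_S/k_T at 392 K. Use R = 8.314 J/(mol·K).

0.268

k_S/k_T = (A_S/A_T)·exp[−(E_S−E_T)/(RT)] = (A_S/A_T)·exp[(E_T−E_S)/(RT)].
(E_T−E_S)/(RT) = (131−73.4)×10³/(8.314×392) = 57600/3259 = 17.67.
k_S/k_T = (5.94×10^8/1.05×10^17)·exp(17.67) = 5.657×10^-9 × 4.738×10^7 = 0.268.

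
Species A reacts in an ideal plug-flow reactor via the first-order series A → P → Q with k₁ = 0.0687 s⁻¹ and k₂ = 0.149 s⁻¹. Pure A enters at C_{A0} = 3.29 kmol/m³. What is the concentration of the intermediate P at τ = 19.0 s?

For first-order series with pure A initially, C_P(τ) = k₁C_{A0}/(k₂−k₁)·(e^(−k₁τ) − e^(−k₂τ)).
e^(−k₁τ) = e^(−0.0687×19.0) = e^(−1.305) = 0.2711; e^(−k₂τ) = e^(−2.831) = 0.05895.
C_P = 0.0687×3.29/(0.149−0.0687) × (0.2711−0.05895) = 2.815×0.2121 = 0.5971 kmol/m³.

0.597 kmol/m³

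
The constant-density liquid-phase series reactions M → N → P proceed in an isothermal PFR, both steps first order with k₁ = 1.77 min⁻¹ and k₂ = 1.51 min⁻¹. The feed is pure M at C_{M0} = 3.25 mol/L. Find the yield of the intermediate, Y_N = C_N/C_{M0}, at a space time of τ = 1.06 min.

0.331

For first-order series with pure M initially, C_N(τ) = k₁C_{M0}/(k₂−k₁)·(e^(−k₁τ) − e^(−k₂τ)).
e^(−k₁τ) = e^(−1.77×1.06) = e^(−1.876) = 0.1532; e^(−k₂τ) = e^(−1.601) = 0.2018.
C_N = 1.77×3.25/(1.51−1.77) × (0.1532−0.2018) = (-22.12)×(-0.04860) = 1.075 mol/L.
Y_N = C_N/C_{M0} = 1.075/3.25 = 0.331.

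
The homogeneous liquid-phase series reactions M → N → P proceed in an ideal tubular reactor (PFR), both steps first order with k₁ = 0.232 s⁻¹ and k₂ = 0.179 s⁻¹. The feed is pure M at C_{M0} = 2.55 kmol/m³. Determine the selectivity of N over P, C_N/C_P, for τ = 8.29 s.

The intermediate concentration in a first-order A→B→C sequence is C_N = k₁C_{M0}(e^(−k₁τ) − e^(−k₂τ))/(k₂−k₁).
e^(−k₁τ) = e^(−0.232×8.29) = e^(−1.923) = 0.1461; e^(−k₂τ) = e^(−1.484) = 0.2267.
C_N = 0.232×2.55/(0.179−0.232) × (0.1461−0.2267) = (-11.16)×(-0.08062) = 0.8999 kmol/m³.
C_M = C_{M0}e^(−k₁τ) = 0.3726 kmol/m³, so C_P = C_{M0}−C_M−C_N = 1.277 kmol/m³; C_N/C_P = 0.704.

0.704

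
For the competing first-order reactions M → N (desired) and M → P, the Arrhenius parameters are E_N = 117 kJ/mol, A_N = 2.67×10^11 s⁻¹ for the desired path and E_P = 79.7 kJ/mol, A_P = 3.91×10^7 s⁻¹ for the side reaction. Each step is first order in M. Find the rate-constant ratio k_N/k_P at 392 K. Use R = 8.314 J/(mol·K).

0.0731

With equal orders, S_{N/P} = k_N/k_P = (A_N/A_P)·exp[(E_P−E_N)/(RT)].
(E_P−E_N)/(RT) = (79.7−117)×10³/(8.314×392) = -37300/3259 = -11.44.
k_N/k_P = (2.67×10^11/3.91×10^7)·exp(-11.44) = 6829 × 1.070×10^-5 = 0.0731.
Since E_N > E_P, raising the temperature improves selectivity toward N.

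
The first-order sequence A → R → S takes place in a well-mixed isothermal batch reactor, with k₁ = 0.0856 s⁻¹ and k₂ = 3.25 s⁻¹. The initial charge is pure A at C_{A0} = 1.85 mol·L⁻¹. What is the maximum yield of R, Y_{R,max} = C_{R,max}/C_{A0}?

For a first-order series the maximum intermediate yield is C_{R,max}/C_{A0} = (k₁/k₂)^[k₂/(k₂−k₁)].
= (0.0856/3.25)^(3.25/(3.25−0.0856)) = (0.02634)^(1.027) = 0.02387.

0.0239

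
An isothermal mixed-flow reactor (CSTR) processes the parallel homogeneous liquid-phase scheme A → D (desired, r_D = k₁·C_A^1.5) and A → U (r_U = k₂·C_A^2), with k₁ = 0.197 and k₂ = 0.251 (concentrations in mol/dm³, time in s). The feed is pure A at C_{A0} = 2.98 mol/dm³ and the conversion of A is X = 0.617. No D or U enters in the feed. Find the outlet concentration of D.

0.779 mol/dm³

Exit C_A = C_{A0}(1−X) = 2.98×0.383 = 1.141 mol/dm³.
In a CSTR the entire volume is at exit conditions, so r_D = 0.197×1.141^1.5 = 0.2402 and r_U = 0.251×1.141^2 = 0.3270.
Fraction of consumed A going to D: r_D/(r_D+r_U) = 0.4235.
C_D = 0.4235·C_{A0}·X = 0.4235×2.98×0.617 = 0.779 mol/dm³.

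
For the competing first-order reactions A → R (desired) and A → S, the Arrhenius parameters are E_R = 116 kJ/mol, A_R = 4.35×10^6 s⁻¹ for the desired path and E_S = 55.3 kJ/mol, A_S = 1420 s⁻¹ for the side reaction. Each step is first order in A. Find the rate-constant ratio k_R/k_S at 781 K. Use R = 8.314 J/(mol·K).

0.267

k_R/k_S = (A_R/A_S)·exp[−(E_R−E_S)/(RT)] = (A_R/A_S)·exp[(E_S−E_R)/(RT)].
(E_S−E_R)/(RT) = (55.3−116)×10³/(8.314×781) = -60700/6493 = -9.348.
k_R/k_S = (4.35×10^6/1420)·exp(-9.348) = 3063 × 8.712×10^-5 = 0.267.
Since E_R > E_S, raising the temperature improves selectivity toward R.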